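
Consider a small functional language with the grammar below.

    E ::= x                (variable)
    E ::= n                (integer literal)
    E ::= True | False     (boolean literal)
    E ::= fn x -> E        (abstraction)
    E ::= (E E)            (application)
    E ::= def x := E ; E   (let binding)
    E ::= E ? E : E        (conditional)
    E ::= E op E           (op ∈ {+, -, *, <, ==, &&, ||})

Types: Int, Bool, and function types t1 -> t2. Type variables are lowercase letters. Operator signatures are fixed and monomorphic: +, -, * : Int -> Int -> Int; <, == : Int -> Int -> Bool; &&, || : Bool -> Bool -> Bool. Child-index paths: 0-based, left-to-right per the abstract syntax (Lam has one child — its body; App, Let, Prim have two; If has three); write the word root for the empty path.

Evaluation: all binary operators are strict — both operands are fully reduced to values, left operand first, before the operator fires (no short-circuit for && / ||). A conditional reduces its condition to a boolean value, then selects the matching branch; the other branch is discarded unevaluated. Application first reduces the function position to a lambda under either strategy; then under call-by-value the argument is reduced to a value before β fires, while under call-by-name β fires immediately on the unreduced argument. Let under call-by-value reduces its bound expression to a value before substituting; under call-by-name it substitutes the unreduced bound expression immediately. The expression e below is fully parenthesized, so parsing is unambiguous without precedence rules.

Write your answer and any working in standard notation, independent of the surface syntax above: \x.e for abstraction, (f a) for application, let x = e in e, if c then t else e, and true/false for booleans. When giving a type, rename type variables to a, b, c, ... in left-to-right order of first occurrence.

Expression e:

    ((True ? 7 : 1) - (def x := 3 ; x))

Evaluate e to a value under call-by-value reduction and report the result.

Derivation:
step 0: ((if true then 7 else 1) - (let x = 3 in x))
step 1: [if@0] (7 - (let x = 3 in x))
step 2: [let@1] (7 - 3)
step 3: [delta@root] 4

Answer: 4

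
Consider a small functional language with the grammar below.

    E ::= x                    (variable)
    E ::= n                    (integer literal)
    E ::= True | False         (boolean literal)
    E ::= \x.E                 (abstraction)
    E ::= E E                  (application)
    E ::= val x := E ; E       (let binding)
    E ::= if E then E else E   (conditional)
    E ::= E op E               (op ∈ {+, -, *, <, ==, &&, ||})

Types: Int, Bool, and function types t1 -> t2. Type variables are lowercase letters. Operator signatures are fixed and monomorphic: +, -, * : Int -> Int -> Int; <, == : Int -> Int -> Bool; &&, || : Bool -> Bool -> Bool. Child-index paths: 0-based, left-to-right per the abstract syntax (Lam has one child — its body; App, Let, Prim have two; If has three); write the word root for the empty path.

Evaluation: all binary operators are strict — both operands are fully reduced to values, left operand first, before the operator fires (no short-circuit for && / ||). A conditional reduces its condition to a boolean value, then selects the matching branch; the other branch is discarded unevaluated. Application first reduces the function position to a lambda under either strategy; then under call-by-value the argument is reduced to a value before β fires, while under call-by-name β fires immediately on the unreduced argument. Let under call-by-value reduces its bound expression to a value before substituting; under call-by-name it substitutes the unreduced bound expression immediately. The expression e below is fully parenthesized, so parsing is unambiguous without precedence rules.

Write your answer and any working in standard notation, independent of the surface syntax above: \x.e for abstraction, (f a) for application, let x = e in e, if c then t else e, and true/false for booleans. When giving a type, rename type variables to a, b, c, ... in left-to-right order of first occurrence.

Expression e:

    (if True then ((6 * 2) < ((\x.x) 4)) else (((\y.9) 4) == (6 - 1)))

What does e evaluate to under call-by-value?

Answer: false

Working:
step 0: (if true then ((6 * 2) < ((\x.x) 4)) else (((\y.9) 4) == (6 - 1)))
step 1: [if@root] ((6 * 2) < ((\x.x) 4))
step 2: [delta@0] (12 < ((\x.x) 4))
step 3: [beta@1] (12 < 4)
step 4: [delta@root] false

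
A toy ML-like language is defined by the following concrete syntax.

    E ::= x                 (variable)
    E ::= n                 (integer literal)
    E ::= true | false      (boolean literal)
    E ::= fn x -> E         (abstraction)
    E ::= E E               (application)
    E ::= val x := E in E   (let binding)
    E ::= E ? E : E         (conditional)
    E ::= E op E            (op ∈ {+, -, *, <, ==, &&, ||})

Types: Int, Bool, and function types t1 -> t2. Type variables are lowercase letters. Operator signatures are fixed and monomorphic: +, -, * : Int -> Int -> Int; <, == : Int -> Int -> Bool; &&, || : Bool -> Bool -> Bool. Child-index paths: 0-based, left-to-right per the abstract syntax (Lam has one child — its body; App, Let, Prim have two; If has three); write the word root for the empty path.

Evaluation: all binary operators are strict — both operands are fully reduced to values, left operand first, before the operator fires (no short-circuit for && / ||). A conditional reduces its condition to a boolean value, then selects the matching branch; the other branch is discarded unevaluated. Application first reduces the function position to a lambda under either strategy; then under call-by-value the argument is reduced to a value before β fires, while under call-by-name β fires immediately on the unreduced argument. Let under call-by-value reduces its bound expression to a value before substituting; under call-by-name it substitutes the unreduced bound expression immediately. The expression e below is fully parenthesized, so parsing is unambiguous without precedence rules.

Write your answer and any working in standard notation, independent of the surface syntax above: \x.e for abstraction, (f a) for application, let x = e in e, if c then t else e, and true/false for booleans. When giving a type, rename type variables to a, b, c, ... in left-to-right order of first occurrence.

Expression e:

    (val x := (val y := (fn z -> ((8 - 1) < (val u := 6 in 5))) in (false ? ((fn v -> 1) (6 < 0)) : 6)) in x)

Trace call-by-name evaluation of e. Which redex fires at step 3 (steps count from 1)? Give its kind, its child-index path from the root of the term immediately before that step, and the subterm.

Answer: if at root : (if false then ((\v.1) (6 < 0)) else 6)

Derivation:
step 0: (let x = (let y = (\z.((8 - 1) < (let u = 6 in 5))) in (if false then ((\v.1) (6 < 0)) else 6)) in x)
step 1: [let@root] (let y = (\z.((8 - 1) < (let u = 6 in 5))) in (if false then ((\v.1) (6 < 0)) else 6))
step 2: [let@root] (if false then ((\v.1) (6 < 0)) else 6)
step 3: [if@root] 6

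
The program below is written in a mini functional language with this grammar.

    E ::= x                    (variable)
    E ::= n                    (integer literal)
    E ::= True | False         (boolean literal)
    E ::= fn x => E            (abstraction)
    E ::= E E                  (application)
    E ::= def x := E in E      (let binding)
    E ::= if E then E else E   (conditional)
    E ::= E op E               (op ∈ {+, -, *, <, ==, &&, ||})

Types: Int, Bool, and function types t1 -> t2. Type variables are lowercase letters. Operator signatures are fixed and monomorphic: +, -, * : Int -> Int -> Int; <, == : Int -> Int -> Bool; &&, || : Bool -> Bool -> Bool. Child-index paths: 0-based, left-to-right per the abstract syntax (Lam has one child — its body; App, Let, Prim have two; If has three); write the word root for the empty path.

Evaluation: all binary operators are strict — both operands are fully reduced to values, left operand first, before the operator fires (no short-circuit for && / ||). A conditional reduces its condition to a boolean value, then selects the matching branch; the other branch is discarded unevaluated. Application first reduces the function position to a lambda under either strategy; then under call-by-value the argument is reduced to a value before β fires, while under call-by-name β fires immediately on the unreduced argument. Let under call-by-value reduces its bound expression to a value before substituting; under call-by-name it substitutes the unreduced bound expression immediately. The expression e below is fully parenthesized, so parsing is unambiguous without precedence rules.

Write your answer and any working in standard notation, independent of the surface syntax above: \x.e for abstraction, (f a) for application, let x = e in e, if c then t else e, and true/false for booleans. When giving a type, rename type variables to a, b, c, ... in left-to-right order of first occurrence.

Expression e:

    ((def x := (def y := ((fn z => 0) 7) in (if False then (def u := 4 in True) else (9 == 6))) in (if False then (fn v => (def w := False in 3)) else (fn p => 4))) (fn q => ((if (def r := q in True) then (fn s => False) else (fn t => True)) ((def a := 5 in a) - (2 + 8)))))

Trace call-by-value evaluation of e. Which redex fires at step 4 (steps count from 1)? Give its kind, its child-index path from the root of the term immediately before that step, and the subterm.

Trace:
step 0: ((let x = (let y = ((\z.0) 7) in (if false then (let u = 4 in true) else (9 == 6))) in (if false then (\v.(let w = false in 3)) else (\p.4))) (\q.((if (let r = q in true) then (\s.false) else (\t.true)) ((let a = 5 in a) - (2 + 8)))))
step 1: [beta@0.0.0] ((let x = (let y = 0 in (if false then (let u = 4 in true) else (9 == 6))) in (if false then (\v.(let w = false in 3)) else (\p.4))) (\q.((if (let r = q in true) then (\s.false) else (\t.true)) ((let a = 5 in a) - (2 + 8)))))
step 2: [let@0.0] ((let x = (if false then (let u = 4 in true) else (9 == 6)) in (if false then (\v.(let w = false in 3)) else (\p.4))) (\q.((if (let r = q in true) then (\s.false) else (\t.true)) ((let a = 5 in a) - (2 + 8)))))
step 3: [if@0.0] ((let x = (9 == 6) in (if false then (\v.(let w = false in 3)) else (\p.4))) (\q.((if (let r = q in true) then (\s.false) else (\t.true)) ((let a = 5 in a) - (2 + 8)))))
step 4: [delta@0.0] ((let x = false in (if false then (\v.(let w = false in 3)) else (\p.4))) (\q.((if (let r = q in true) then (\s.false) else (\t.true)) ((let a = 5 in a) - (2 + 8)))))

Answer: delta at 0.0 : (9 == 6)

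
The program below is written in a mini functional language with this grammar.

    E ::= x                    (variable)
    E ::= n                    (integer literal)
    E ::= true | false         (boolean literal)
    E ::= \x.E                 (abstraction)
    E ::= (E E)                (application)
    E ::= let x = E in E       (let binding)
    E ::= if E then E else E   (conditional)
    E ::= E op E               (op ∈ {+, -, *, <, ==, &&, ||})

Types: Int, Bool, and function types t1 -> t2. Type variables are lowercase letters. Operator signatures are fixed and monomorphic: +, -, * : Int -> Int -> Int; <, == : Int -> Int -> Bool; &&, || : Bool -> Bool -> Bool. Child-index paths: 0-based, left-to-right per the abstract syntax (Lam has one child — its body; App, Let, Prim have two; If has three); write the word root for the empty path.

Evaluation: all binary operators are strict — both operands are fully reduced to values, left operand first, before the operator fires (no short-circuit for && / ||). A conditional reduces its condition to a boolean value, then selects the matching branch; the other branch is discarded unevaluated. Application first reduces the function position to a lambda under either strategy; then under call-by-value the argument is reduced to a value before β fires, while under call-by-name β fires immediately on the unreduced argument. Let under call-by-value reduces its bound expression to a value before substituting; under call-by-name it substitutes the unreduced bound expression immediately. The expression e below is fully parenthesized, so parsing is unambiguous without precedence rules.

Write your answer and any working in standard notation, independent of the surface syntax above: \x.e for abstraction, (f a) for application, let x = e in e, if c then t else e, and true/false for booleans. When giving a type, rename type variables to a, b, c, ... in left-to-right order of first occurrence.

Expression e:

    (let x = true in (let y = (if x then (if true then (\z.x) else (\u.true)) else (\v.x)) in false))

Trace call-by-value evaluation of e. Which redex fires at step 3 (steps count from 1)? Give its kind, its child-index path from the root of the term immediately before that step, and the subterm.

Answer: if at 0 : (if true then (\z.true) else (\u.true))

Trace:
step 0: (let x = true in (let y = (if x then (if true then (\z.x) else (\u.true)) else (\v.x)) in false))
step 1: [let@root] (let y = (if true then (if true then (\z.true) else (\u.true)) else (\v.true)) in false)
step 2: [if@0] (let y = (if true then (\z.true) else (\u.true)) in false)
step 3: [if@0] (let y = (\z.true) in false)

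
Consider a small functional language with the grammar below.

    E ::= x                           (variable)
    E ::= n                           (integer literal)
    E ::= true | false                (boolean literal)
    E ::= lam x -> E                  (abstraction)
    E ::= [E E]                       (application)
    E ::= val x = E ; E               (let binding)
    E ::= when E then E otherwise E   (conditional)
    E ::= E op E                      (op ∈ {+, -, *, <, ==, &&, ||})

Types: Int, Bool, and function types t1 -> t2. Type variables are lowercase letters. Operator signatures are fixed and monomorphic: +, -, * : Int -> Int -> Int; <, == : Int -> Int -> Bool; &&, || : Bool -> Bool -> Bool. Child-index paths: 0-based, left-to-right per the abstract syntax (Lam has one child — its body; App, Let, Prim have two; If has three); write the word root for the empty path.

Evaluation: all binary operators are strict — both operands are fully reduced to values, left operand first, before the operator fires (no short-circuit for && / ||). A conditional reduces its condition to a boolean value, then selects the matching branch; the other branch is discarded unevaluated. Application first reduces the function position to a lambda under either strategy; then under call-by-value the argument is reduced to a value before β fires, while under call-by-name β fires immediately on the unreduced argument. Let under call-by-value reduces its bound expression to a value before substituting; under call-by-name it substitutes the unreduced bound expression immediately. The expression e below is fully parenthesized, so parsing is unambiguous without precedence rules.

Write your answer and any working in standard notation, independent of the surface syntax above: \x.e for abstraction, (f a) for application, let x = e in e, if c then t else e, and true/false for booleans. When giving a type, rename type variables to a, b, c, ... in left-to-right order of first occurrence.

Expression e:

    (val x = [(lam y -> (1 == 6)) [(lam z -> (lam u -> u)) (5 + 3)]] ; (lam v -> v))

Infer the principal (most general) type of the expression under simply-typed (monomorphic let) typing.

Working:
  unify Int ~ Int
  unify Int ~ Int
\y._ : a -> Bool
u : c
\u._ : c -> c
\z._ : b -> c -> c
  unify Int ~ Int
  unify Int ~ Int
  unify b -> c -> c ~ Int -> d
  unify b ~ Int
  unify c -> c ~ d
_ _ : c -> c
  unify a -> Bool ~ (c -> c) -> e
  unify a ~ c -> c
  unify Bool ~ e
_ _ : Bool
let x : Bool
v : f
\v._ : f -> f

Answer: a -> a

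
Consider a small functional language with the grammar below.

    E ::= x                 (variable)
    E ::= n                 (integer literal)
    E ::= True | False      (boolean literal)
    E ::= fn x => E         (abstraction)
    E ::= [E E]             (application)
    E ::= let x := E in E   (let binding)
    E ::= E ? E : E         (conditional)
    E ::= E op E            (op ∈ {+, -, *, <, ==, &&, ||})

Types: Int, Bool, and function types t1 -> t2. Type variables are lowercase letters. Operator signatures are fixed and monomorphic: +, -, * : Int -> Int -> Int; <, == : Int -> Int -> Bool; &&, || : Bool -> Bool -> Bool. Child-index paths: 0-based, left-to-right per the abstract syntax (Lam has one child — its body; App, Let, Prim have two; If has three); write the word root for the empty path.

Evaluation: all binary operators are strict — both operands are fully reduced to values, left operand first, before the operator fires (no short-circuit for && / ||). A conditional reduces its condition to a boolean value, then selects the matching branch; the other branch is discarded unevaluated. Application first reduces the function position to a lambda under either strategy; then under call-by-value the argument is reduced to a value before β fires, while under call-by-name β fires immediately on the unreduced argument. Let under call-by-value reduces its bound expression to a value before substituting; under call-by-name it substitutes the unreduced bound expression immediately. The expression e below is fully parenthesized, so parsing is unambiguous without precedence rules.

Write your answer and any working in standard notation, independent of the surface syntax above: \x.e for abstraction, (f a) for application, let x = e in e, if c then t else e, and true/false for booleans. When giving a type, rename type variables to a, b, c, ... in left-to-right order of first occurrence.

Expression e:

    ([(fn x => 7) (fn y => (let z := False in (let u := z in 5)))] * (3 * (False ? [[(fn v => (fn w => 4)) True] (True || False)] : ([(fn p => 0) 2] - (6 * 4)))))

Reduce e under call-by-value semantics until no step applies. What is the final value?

Answer: -504

Trace:
step 0: (((\x.7) (\y.(let z = false in (let u = z in 5)))) * (3 * (if false then (((\v.(\w.4)) true) (true || false)) else (((\p.0) 2) - (6 * 4)))))
step 1: [beta@0] (7 * (3 * (if false then (((\v.(\w.4)) true) (true || false)) else (((\p.0) 2) - (6 * 4)))))
step 2: [if@1.1] (7 * (3 * (((\p.0) 2) - (6 * 4))))
step 3: [beta@1.1.0] (7 * (3 * (0 - (6 * 4))))
step 4: [delta@1.1.1] (7 * (3 * (0 - 24)))
step 5: [delta@1.1] (7 * (3 * -24))
step 6: [delta@1] (7 * -72)
step 7: [delta@root] -504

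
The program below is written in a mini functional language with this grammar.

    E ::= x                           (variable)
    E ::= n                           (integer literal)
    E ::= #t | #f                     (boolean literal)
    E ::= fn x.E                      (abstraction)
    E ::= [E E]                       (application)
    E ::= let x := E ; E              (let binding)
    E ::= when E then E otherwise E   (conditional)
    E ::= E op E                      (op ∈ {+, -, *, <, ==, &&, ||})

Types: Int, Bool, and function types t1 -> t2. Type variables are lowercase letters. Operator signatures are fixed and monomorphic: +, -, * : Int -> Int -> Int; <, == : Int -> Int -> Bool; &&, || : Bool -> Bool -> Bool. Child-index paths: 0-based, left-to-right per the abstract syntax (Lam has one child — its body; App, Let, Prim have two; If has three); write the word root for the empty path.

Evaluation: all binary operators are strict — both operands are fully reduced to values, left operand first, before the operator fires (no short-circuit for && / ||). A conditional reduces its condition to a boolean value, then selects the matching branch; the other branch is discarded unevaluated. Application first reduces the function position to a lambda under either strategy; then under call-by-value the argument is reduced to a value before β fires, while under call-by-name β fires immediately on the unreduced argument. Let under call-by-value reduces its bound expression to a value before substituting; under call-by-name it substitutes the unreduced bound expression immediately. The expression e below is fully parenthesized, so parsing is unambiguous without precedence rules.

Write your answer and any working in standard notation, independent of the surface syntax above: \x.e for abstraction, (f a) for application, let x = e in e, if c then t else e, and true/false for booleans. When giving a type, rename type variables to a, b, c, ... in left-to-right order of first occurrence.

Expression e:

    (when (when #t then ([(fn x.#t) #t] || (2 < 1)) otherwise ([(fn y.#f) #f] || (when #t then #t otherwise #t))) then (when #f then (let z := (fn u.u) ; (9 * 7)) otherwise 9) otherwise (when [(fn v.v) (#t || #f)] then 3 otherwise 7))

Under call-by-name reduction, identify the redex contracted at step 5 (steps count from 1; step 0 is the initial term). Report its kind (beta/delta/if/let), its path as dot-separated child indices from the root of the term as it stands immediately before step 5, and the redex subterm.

Working:
step 0: (if (if true then (((\x.true) true) || (2 < 1)) else (((\y.false) false) || (if true then true else true))) then (if false then (let z = (\u.u) in (9 * 7)) else 9) else (if ((\v.v) (true || false)) then 3 else 7))
step 1: [if@0] (if (((\x.true) true) || (2 < 1)) then (if false then (let z = (\u.u) in (9 * 7)) else 9) else (if ((\v.v) (true || false)) then 3 else 7))
step 2: [beta@0.0] (if (true || (2 < 1)) then (if false then (let z = (\u.u) in (9 * 7)) else 9) else (if ((\v.v) (true || false)) then 3 else 7))
step 3: [delta@0.1] (if (true || false) then (if false then (let z = (\u.u) in (9 * 7)) else 9) else (if ((\v.v) (true || false)) then 3 else 7))
step 4: [delta@0] (if true then (if false then (let z = (\u.u) in (9 * 7)) else 9) else (if ((\v.v) (true || false)) then 3 else 7))
step 5: [if@root] (if false then (let z = (\u.u) in (9 * 7)) else 9)

Answer: if at root : (if true then (if false then (let z = (\u.u) in (9 * 7)) else 9) else (if ((\v.v) (true || false)) then 3 else 7))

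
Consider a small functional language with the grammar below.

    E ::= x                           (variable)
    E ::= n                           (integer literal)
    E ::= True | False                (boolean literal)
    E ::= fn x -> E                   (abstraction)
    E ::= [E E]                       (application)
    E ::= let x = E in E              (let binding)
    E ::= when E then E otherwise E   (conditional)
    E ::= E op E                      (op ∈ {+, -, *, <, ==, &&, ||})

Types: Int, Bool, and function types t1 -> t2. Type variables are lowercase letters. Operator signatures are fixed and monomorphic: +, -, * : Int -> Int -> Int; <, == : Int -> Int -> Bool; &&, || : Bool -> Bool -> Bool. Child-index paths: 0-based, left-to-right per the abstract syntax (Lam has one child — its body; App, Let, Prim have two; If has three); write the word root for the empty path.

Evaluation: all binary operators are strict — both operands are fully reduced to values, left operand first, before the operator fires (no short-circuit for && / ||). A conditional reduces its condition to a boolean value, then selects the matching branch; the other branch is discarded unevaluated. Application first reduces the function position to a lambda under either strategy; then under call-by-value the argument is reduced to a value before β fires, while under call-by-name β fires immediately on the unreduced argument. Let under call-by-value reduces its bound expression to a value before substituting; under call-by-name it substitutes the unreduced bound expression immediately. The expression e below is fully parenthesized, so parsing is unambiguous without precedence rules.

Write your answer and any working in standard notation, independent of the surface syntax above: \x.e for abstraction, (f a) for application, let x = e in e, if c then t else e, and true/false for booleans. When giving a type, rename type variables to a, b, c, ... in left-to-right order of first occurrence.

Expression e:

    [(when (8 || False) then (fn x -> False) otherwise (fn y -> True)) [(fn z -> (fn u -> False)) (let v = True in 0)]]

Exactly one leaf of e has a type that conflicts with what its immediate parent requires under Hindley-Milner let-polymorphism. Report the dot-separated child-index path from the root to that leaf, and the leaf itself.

Derivation:
  unify Int ~ Bool
  FAIL: mismatch Int ~ Bool

Answer: 0.0.0 : 8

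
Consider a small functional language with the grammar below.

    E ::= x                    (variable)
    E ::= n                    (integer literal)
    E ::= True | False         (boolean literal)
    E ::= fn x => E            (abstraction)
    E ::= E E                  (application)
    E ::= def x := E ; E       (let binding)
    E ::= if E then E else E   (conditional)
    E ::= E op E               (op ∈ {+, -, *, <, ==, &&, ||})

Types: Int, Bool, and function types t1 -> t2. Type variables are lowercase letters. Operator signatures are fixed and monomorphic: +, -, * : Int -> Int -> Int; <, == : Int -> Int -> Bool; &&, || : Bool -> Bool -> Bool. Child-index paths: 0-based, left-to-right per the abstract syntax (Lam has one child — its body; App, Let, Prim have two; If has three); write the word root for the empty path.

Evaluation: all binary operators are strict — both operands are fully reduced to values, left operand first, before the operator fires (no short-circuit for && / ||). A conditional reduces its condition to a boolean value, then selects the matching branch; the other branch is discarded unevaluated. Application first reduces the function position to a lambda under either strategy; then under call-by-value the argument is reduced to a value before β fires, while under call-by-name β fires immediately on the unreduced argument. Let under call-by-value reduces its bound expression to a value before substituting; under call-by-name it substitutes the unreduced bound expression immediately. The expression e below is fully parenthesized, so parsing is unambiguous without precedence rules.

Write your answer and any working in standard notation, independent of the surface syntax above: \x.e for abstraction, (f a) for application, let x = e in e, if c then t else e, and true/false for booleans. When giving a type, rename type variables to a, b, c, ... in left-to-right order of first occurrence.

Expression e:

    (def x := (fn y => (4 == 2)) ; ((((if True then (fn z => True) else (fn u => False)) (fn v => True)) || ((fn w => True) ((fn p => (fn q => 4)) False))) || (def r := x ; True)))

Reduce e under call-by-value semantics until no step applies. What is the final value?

Trace:
step 0: (let x = (\y.(4 == 2)) in ((((if true then (\z.true) else (\u.false)) (\v.true)) || ((\w.true) ((\p.(\q.4)) false))) || (let r = x in true)))
step 1: [let@root] ((((if true then (\z.true) else (\u.false)) (\v.true)) || ((\w.true) ((\p.(\q.4)) false))) || (let r = (\y.(4 == 2)) in true))
step 2: [if@0.0.0] ((((\z.true) (\v.true)) || ((\w.true) ((\p.(\q.4)) false))) || (let r = (\y.(4 == 2)) in true))
step 3: [beta@0.0] ((true || ((\w.true) ((\p.(\q.4)) false))) || (let r = (\y.(4 == 2)) in true))
step 4: [beta@0.1.1] ((true || ((\w.true) (\q.4))) || (let r = (\y.(4 == 2)) in true))
step 5: [beta@0.1] ((true || true) || (let r = (\y.(4 == 2)) in true))
step 6: [delta@0] (true || (let r = (\y.(4 == 2)) in true))
step 7: [let@1] (true || true)
step 8: [delta@root] true

Answer: true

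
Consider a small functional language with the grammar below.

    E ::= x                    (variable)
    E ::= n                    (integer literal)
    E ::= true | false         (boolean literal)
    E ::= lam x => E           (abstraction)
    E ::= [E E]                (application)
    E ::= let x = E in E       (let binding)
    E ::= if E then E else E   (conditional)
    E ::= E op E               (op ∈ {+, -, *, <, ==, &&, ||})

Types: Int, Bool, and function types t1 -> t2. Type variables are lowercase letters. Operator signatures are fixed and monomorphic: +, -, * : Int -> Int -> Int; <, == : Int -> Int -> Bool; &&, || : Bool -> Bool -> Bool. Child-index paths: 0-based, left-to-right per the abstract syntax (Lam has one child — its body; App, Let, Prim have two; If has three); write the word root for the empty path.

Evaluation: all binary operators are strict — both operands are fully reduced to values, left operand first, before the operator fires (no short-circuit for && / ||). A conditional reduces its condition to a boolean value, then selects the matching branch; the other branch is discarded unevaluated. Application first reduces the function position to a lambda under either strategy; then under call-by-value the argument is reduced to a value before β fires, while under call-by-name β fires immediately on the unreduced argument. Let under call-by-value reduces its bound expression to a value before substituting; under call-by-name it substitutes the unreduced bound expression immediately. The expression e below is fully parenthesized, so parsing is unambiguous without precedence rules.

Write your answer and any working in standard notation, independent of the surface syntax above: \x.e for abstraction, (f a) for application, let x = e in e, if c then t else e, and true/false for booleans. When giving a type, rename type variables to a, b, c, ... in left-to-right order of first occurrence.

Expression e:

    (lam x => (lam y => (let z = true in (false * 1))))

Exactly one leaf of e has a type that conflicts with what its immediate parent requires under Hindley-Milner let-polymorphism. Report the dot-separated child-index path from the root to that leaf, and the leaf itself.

Answer: 0.0.1.0 : false

Derivation:
let z : Bool
  unify Bool ~ Int
  FAIL: mismatch Bool ~ Int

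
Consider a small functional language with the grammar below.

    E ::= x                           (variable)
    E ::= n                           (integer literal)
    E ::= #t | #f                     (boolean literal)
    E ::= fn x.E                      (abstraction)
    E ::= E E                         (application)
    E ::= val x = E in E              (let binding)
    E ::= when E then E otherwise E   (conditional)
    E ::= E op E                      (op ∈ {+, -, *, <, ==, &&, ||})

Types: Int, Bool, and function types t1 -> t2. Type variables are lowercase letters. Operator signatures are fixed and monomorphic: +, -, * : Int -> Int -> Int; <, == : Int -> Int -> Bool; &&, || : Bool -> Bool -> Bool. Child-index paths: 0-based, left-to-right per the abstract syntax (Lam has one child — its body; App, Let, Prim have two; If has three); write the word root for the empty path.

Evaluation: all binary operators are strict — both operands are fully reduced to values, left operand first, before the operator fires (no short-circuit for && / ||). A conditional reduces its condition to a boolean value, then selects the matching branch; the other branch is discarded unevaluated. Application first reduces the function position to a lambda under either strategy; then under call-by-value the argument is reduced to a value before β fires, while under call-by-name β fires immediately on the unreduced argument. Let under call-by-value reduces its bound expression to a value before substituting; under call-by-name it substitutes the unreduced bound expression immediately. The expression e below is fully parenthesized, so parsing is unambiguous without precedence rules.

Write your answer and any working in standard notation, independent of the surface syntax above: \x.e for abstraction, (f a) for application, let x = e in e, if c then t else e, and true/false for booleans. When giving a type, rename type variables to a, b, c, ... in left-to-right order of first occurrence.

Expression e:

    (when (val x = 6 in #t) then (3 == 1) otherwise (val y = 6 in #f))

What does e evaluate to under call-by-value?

Derivation:
step 0: (if (let x = 6 in true) then (3 == 1) else (let y = 6 in false))
step 1: [let@0] (if true then (3 == 1) else (let y = 6 in false))
step 2: [if@root] (3 == 1)
step 3: [delta@root] false

Answer: false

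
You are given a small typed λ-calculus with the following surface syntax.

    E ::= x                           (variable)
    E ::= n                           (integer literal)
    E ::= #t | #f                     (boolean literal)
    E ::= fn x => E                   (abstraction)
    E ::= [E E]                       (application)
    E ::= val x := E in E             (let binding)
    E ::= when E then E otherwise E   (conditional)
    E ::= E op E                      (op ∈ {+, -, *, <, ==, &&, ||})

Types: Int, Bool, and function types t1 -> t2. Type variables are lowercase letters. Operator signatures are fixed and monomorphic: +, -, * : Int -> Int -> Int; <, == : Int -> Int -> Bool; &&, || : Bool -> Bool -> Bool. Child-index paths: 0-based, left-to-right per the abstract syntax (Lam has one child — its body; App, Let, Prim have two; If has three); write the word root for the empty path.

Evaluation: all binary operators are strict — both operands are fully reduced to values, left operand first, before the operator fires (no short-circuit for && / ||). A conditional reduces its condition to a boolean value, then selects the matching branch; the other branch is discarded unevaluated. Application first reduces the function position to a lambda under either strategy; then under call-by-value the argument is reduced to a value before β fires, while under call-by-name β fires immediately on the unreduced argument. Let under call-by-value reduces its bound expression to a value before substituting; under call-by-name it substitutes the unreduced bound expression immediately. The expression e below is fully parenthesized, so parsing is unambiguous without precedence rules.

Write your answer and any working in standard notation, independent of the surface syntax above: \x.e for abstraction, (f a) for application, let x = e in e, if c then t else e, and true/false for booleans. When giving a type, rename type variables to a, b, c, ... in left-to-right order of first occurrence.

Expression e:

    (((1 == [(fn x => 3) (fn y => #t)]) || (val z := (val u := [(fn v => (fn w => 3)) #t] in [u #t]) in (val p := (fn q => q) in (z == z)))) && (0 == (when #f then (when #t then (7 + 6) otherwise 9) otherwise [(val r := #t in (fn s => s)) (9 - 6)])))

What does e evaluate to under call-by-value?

Derivation:
step 0: (((1 == ((\x.3) (\y.true))) || (let z = (let u = ((\v.(\w.3)) true) in (u true)) in (let p = (\q.q) in (z == z)))) && (0 == (if false then (if true then (7 + 6) else 9) else ((let r = true in (\s.s)) (9 - 6)))))
step 1: [beta@0.0.1] (((1 == 3) || (let z = (let u = ((\v.(\w.3)) true) in (u true)) in (let p = (\q.q) in (z == z)))) && (0 == (if false then (if true then (7 + 6) else 9) else ((let r = true in (\s.s)) (9 - 6)))))
step 2: [delta@0.0] ((false || (let z = (let u = ((\v.(\w.3)) true) in (u true)) in (let p = (\q.q) in (z == z)))) && (0 == (if false then (if true then (7 + 6) else 9) else ((let r = true in (\s.s)) (9 - 6)))))
step 3: [beta@0.1.0.0] ((false || (let z = (let u = (\w.3) in (u true)) in (let p = (\q.q) in (z == z)))) && (0 == (if false then (if true then (7 + 6) else 9) else ((let r = true in (\s.s)) (9 - 6)))))
step 4: [let@0.1.0] ((false || (let z = ((\w.3) true) in (let p = (\q.q) in (z == z)))) && (0 == (if false then (if true then (7 + 6) else 9) else ((let r = true in (\s.s)) (9 - 6)))))
step 5: [beta@0.1.0] ((false || (let z = 3 in (let p = (\q.q) in (z == z)))) && (0 == (if false then (if true then (7 + 6) else 9) else ((let r = true in (\s.s)) (9 - 6)))))
step 6: [let@0.1] ((false || (let p = (\q.q) in (3 == 3))) && (0 == (if false then (if true then (7 + 6) else 9) else ((let r = true in (\s.s)) (9 - 6)))))
step 7: [let@0.1] ((false || (3 == 3)) && (0 == (if false then (if true then (7 + 6) else 9) else ((let r = true in (\s.s)) (9 - 6)))))
step 8: [delta@0.1] ((false || true) && (0 == (if false then (if true then (7 + 6) else 9) else ((let r = true in (\s.s)) (9 - 6)))))
step 9: [delta@0] (true && (0 == (if false then (if true then (7 + 6) else 9) else ((let r = true in (\s.s)) (9 - 6)))))
step 10: [if@1.1] (true && (0 == ((let r = true in (\s.s)) (9 - 6))))
step 11: [let@1.1.0] (true && (0 == ((\s.s) (9 - 6))))
step 12: [delta@1.1.1] (true && (0 == ((\s.s) 3)))
step 13: [beta@1.1] (true && (0 == 3))
step 14: [delta@1] (true && false)
step 15: [delta@root] false

Answer: false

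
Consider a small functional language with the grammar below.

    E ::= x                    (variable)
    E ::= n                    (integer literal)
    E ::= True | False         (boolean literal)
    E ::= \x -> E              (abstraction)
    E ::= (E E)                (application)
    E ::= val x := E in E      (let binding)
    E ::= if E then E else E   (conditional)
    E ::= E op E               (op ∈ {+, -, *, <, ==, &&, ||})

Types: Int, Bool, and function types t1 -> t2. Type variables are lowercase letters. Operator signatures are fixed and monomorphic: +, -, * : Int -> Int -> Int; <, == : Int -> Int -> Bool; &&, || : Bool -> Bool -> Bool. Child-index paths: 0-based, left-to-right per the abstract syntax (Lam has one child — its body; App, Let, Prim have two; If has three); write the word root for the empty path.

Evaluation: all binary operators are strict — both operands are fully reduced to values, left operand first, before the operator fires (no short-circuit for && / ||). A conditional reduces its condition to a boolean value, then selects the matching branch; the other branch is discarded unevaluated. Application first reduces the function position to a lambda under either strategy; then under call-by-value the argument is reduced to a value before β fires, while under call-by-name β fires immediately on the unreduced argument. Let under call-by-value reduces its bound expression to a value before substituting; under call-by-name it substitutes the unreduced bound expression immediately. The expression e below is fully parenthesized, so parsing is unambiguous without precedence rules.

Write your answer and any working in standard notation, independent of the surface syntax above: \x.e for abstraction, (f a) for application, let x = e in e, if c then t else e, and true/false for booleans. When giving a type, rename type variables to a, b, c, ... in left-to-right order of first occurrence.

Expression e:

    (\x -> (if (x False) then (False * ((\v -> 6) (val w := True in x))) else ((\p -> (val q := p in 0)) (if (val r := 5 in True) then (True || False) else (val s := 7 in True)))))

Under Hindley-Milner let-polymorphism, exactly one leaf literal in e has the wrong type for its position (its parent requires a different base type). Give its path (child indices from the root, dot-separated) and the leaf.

Answer: 0.1.0 : false

Trace:
x : a
  unify a ~ Bool -> b
_ _ : b
  unify b ~ Bool
  unify Bool ~ Int
  FAIL: mismatch Bool ~ Int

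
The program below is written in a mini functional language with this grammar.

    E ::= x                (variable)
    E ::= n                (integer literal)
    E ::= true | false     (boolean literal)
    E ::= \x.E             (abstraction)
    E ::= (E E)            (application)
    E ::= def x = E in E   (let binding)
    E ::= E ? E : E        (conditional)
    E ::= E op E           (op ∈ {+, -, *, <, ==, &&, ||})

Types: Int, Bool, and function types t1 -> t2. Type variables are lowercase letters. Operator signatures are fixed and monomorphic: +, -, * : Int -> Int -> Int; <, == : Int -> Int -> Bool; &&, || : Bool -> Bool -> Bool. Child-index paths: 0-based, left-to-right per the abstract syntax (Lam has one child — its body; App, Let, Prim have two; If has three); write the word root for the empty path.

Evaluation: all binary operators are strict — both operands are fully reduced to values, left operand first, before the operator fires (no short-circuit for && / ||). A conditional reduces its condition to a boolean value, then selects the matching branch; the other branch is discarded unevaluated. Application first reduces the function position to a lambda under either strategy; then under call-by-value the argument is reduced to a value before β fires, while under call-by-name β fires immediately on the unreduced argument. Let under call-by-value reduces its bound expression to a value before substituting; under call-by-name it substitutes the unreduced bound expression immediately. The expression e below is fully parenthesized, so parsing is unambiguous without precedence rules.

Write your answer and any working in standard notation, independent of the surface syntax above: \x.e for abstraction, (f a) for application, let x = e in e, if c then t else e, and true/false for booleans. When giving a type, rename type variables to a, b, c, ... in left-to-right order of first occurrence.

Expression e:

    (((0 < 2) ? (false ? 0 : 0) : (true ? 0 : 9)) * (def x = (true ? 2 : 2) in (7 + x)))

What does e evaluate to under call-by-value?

Working:
step 0: ((if (0 < 2) then (if false then 0 else 0) else (if true then 0 else 9)) * (let x = (if true then 2 else 2) in (7 + x)))
step 1: [delta@0.0] ((if true then (if false then 0 else 0) else (if true then 0 else 9)) * (let x = (if true then 2 else 2) in (7 + x)))
step 2: [if@0] ((if false then 0 else 0) * (let x = (if true then 2 else 2) in (7 + x)))
step 3: [if@0] (0 * (let x = (if true then 2 else 2) in (7 + x)))
step 4: [if@1.0] (0 * (let x = 2 in (7 + x)))
step 5: [let@1] (0 * (7 + 2))
step 6: [delta@1] (0 * 9)
step 7: [delta@root] 0

Answer: 0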